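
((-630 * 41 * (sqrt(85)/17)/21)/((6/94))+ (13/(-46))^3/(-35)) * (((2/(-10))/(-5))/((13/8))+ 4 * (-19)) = -1043237/21292250+ 95162968 * sqrt(85)/1105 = 793990.19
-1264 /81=-15.60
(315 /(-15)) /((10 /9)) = -189 /10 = -18.90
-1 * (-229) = 229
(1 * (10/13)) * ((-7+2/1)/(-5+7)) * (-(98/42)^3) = 24.43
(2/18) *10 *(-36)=-40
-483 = -483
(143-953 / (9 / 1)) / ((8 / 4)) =167 / 9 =18.56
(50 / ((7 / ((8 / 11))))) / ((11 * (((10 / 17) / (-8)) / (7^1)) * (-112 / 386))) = 131240 / 847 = 154.95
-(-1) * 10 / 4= 5 / 2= 2.50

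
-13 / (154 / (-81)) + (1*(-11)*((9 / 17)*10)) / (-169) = 3177729 / 442442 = 7.18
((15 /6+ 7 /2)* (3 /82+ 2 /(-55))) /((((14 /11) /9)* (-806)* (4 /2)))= -27 /4626440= -0.00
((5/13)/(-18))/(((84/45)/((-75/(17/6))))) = 1875/6188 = 0.30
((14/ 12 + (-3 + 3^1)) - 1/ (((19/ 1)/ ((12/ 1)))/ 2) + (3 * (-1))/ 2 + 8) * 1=365/ 57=6.40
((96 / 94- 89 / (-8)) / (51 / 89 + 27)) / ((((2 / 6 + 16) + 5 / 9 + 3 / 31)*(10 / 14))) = 37801059 / 1041117680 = 0.04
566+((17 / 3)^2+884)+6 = 13393 / 9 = 1488.11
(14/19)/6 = 7/57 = 0.12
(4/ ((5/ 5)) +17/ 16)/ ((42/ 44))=297/ 56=5.30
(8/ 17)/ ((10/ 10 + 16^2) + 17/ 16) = 128/ 70193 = 0.00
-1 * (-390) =390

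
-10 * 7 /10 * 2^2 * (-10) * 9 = 2520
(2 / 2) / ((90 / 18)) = 1 / 5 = 0.20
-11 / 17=-0.65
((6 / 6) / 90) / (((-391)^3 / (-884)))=26 / 158231835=0.00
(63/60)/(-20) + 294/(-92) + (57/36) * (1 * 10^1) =347351/27600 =12.59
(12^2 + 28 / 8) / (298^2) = 295 / 177608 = 0.00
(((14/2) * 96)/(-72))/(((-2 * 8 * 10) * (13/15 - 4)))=-7/376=-0.02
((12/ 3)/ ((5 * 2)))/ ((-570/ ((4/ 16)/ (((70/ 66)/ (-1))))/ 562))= 3091/ 33250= 0.09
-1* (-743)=743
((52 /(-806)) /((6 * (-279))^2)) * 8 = -4 /21717639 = -0.00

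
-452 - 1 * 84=-536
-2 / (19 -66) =2 / 47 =0.04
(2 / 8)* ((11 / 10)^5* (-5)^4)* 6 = 483153 / 320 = 1509.85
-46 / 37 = -1.24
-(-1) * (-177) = -177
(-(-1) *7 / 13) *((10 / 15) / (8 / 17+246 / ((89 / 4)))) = 10591 / 340080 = 0.03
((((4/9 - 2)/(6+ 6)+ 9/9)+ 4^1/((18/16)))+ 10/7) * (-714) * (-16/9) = 601936/81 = 7431.31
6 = 6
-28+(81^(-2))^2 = -1205308187 / 43046721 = -28.00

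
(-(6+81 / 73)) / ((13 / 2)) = -1.09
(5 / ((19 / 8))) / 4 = 10 / 19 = 0.53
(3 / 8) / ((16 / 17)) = 51 / 128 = 0.40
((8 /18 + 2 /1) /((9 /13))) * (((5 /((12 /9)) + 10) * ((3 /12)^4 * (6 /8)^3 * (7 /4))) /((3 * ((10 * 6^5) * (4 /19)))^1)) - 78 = -5723916127943 /73383542784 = -78.00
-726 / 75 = -242 / 25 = -9.68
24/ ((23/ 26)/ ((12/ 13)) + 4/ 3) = 576/ 55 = 10.47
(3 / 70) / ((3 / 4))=2 / 35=0.06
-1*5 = -5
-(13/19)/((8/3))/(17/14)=-273/1292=-0.21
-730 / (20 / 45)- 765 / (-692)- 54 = -1173213 / 692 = -1695.39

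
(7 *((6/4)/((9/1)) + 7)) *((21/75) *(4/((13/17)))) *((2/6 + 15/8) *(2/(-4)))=-1898407/23400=-81.13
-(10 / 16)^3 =-125 / 512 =-0.24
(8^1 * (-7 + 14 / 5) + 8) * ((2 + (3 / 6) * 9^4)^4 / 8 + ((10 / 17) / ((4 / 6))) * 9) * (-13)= 82103409245592553 / 17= 4829612308564267.82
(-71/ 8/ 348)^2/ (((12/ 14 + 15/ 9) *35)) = 5041/ 684641280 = 0.00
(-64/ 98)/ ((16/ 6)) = -12/ 49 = -0.24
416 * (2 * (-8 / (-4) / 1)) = 1664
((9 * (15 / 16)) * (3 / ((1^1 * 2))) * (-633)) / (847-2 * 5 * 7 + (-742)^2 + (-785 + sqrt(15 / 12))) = -35285822235 / 2424895273078 + 256365 * sqrt(5) / 19399162184624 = -0.01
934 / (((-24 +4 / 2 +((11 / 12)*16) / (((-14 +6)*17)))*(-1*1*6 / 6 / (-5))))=-95268 / 451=-211.24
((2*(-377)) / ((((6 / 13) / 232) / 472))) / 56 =-67084888 / 21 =-3194518.48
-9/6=-3/2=-1.50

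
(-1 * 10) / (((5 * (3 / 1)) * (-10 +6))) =1 / 6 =0.17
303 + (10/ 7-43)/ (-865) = 1834956/ 6055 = 303.05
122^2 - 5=14879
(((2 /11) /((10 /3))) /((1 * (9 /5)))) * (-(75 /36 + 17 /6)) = -59 /396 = -0.15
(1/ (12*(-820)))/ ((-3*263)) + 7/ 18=3019241/ 7763760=0.39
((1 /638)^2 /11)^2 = 1 /20047862970256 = 0.00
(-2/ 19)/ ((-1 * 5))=2/ 95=0.02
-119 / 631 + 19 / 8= 11037 / 5048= 2.19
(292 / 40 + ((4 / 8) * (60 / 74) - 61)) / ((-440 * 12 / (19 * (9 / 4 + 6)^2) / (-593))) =-7331741109 / 947200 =-7740.44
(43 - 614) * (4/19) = -2284/19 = -120.21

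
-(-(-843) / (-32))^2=-710649 / 1024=-693.99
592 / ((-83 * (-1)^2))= -592 / 83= -7.13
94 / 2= 47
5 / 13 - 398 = -5169 / 13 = -397.62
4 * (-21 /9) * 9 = -84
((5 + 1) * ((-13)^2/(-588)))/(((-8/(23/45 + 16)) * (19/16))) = 125567/41895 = 3.00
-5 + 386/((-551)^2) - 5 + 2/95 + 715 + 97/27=29043386636/40986135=708.61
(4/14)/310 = 1/1085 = 0.00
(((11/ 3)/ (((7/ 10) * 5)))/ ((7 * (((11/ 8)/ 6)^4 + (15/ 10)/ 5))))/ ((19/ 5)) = 973209600/ 7481356799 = 0.13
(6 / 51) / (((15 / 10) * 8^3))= 1 / 6528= 0.00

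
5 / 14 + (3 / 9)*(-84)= -387 / 14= -27.64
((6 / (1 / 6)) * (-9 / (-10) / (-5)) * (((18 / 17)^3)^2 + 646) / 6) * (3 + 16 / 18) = -328164517758 / 120687845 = -2719.12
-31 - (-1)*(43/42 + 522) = 20665/42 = 492.02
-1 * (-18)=18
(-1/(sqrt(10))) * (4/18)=-sqrt(10)/45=-0.07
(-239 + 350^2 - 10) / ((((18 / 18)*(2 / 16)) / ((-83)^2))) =6737497112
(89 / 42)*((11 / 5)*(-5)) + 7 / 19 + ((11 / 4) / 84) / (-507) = -74253401 / 3236688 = -22.94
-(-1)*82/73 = 82/73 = 1.12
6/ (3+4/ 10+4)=30/ 37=0.81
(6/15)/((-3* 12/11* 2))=-11/180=-0.06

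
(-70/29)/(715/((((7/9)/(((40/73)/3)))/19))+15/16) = -114464/151327017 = -0.00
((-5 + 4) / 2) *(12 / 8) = -3 / 4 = -0.75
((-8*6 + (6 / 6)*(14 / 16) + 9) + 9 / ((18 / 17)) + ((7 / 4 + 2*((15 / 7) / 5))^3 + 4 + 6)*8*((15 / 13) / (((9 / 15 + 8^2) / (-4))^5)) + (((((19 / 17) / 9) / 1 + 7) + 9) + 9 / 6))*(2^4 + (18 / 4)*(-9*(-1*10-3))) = -2099585284631521455995 / 322488725634142704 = -6510.57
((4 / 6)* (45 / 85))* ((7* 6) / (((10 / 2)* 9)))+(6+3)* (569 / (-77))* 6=-2609554 / 6545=-398.71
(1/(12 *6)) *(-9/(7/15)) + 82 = 4577/56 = 81.73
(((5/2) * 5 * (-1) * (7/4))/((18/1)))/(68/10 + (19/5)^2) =-4375/76464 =-0.06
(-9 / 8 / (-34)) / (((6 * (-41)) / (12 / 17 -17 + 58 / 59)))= 46071 / 22370912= 0.00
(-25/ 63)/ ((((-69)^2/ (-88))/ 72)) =17600/ 33327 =0.53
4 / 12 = 1 / 3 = 0.33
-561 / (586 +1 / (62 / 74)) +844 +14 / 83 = 1273967945 / 1510849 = 843.21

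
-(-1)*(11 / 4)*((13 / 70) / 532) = 143 / 148960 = 0.00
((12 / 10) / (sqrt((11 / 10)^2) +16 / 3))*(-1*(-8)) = 288 / 193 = 1.49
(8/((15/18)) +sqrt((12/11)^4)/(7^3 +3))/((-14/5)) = -71796/20933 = -3.43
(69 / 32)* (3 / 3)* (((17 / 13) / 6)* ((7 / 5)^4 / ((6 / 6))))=938791 / 520000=1.81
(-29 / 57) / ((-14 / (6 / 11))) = 0.02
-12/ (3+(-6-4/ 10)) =60/ 17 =3.53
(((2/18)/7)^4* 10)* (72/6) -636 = -3339627692/5250987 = -636.00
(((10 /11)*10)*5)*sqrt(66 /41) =500*sqrt(2706) /451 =57.67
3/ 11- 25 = -272/ 11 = -24.73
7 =7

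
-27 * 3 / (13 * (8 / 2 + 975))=-81 / 12727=-0.01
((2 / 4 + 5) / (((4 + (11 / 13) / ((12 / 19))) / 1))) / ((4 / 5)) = 2145 / 1666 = 1.29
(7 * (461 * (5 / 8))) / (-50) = -3227 / 80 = -40.34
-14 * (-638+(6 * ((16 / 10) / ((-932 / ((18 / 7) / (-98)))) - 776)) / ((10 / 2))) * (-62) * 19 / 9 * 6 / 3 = -14773167298544 / 2568825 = -5750943.45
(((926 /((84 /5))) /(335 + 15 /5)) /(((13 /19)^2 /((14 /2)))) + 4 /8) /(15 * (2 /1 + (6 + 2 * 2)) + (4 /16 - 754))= -1007081 /196642485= -0.01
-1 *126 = -126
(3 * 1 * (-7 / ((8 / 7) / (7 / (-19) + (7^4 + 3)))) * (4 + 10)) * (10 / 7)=-33566715 / 38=-883334.61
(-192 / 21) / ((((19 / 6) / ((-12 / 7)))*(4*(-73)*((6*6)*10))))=-16 / 339815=-0.00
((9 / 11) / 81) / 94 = 1 / 9306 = 0.00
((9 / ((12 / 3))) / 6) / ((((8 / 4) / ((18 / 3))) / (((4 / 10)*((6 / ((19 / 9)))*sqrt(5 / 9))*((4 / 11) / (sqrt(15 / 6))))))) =0.22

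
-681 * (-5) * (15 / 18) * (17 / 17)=5675 / 2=2837.50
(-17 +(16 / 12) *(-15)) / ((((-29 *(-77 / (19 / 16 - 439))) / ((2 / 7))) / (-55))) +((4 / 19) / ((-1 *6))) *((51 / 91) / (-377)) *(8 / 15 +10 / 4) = -4801395461 / 42118440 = -114.00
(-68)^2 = 4624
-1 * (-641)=641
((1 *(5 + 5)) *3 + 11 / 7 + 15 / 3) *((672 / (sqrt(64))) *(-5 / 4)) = -3840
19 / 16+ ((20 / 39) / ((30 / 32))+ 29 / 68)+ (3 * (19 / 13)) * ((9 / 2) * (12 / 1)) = 7603715 / 31824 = 238.93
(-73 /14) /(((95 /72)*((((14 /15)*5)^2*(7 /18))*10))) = -53217 /1140475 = -0.05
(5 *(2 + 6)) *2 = 80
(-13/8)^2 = 169/64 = 2.64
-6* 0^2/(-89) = 0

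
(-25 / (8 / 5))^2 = 15625 / 64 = 244.14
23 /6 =3.83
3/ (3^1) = 1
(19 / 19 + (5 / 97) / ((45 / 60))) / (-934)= -311 / 271794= -0.00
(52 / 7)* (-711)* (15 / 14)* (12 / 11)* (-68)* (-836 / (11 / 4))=-68785666560 / 539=-127617192.13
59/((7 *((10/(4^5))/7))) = 30208/5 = 6041.60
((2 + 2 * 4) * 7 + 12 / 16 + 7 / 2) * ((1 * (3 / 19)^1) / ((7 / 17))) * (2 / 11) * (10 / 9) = 765 / 133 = 5.75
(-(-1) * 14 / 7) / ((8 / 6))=3 / 2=1.50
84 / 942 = 14 / 157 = 0.09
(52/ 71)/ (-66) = -26/ 2343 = -0.01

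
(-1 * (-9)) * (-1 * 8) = -72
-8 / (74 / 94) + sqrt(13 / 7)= -376 / 37 + sqrt(91) / 7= -8.80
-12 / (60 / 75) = -15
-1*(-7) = 7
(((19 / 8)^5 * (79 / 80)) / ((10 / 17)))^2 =11058291524816515849 / 687194767360000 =16091.93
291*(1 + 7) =2328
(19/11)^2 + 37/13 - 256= -393518/1573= -250.17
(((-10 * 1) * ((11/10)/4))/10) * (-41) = 451/40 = 11.28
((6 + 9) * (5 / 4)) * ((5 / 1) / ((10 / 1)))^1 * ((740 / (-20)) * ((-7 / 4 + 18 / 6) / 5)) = -2775 / 32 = -86.72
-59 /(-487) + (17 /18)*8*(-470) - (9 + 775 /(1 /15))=-66555811 /4383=-15184.99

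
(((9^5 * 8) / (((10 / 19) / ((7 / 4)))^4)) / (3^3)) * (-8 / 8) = -684313876827 / 320000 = -2138480.87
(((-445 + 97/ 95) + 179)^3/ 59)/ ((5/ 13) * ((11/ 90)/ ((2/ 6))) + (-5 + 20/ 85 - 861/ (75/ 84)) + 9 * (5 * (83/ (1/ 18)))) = -21151854554702742/ 4444518380767885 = -4.76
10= 10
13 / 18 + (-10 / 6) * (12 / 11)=-217 / 198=-1.10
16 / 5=3.20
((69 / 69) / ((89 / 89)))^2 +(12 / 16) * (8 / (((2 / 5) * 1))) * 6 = 91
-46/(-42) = 23/21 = 1.10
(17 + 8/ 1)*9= 225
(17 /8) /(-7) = -17 /56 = -0.30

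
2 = 2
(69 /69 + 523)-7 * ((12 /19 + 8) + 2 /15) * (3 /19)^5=123258791854 /235229405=523.99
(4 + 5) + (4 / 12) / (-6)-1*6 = 2.94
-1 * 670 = -670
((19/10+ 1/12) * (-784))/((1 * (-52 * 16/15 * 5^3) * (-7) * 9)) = -833/234000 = -0.00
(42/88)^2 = 441/1936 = 0.23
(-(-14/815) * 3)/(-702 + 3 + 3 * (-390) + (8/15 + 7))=-63/2275643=-0.00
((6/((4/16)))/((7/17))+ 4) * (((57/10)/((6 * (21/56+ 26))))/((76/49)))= 1.45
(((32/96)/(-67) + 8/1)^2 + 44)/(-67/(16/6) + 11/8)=-17440372/3838095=-4.54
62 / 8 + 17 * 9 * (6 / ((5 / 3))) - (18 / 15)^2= 55711 / 100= 557.11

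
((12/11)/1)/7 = 12/77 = 0.16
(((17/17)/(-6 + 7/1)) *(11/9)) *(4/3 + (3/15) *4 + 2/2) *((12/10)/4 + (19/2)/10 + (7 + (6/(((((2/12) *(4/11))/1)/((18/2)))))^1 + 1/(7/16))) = 13050631/3780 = 3452.55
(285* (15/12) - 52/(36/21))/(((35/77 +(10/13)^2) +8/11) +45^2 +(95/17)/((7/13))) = 865195331/5407928796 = 0.16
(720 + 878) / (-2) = -799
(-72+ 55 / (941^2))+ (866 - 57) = 652599552 / 885481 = 737.00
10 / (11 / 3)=30 / 11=2.73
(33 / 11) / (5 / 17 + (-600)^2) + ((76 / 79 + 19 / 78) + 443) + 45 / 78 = 444.78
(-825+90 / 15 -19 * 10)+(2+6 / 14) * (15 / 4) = -27997 / 28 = -999.89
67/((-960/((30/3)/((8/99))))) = -2211/256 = -8.64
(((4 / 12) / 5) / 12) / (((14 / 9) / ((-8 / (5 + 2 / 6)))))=-3 / 560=-0.01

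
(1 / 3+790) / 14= 56.45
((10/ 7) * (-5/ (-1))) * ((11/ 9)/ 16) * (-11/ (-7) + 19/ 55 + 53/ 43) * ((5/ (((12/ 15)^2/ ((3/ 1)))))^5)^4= 87602307682079459671964372091679251752793788909912109375/ 20377653615424189368847302656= 4298939874793621821005871000.00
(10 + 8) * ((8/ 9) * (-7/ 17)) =-112/ 17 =-6.59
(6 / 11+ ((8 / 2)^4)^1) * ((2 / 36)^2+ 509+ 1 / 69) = 5352203789 / 40986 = 130586.15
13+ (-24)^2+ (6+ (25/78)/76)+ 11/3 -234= 2161769/5928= 364.67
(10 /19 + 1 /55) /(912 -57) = 569 /893475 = 0.00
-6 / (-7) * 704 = 4224 / 7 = 603.43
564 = 564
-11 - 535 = -546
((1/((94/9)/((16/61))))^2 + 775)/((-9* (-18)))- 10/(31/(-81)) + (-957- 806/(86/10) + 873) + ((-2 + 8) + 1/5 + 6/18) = -1244943449770141/8875044803970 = -140.27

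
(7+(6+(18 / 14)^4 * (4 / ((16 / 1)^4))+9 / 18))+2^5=1789884833 / 39337984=45.50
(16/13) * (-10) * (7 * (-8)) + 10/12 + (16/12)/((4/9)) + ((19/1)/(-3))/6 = 80965/117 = 692.01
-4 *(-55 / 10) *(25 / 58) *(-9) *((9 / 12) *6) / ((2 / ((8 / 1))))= -44550 / 29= -1536.21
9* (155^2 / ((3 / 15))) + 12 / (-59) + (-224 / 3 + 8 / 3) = 63782115 / 59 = 1081052.80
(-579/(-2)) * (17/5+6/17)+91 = 200171/170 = 1177.48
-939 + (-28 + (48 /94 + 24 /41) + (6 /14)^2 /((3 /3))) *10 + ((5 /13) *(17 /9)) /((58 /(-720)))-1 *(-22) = -42475678117 /35597471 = -1193.22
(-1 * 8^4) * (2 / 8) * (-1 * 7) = 7168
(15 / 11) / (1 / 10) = 150 / 11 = 13.64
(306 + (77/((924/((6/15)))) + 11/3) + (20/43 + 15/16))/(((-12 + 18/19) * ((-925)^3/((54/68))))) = 183003003/6479785025000000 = 0.00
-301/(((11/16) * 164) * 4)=-301/451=-0.67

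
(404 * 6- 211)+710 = 2923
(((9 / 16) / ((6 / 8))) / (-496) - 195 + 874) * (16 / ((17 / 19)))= 25595527 / 2108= 12142.09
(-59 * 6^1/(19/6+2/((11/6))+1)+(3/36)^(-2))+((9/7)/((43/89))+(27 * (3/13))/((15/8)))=561134367/6789055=82.65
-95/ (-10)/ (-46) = -0.21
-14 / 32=-7 / 16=-0.44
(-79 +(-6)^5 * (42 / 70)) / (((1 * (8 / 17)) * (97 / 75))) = -6049365 / 776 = -7795.57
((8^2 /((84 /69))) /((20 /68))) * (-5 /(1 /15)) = -93840 /7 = -13405.71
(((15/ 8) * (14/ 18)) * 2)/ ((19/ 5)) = 175/ 228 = 0.77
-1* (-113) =113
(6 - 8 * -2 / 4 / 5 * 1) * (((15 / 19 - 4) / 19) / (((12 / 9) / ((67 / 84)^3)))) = -311891231 / 713220480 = -0.44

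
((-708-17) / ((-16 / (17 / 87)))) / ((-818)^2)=425 / 32117952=0.00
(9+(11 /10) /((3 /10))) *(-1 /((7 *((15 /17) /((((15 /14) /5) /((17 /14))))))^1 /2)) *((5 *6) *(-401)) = 60952 /7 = 8707.43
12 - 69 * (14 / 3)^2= -4472 / 3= -1490.67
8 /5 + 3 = 23 /5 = 4.60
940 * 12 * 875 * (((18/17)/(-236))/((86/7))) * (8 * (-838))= 1042153560000/43129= 24163638.39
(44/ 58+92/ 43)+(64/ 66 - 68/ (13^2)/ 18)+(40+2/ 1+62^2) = 81156013286/ 20863557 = 3889.85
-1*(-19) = 19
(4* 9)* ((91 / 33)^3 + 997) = 146331040 / 3993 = 36646.89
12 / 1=12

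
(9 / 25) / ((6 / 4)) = 6 / 25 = 0.24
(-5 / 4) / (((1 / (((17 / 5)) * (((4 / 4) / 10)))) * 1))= -17 / 40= -0.42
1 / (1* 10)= 1 / 10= 0.10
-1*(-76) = 76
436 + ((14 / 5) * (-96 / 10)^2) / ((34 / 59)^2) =43821284 / 36125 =1213.05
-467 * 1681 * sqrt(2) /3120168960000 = -0.00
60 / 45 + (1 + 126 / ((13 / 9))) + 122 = 8251 / 39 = 211.56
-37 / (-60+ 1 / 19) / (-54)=-703 / 61506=-0.01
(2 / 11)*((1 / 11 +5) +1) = 134 / 121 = 1.11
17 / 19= 0.89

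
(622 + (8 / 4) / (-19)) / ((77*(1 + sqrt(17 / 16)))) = -27008 / 209 + 6752*sqrt(17) / 209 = 3.98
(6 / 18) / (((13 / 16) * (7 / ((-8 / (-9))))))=128 / 2457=0.05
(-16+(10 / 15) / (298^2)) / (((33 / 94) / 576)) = -6410935360 / 244211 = -26251.62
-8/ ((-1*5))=8/ 5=1.60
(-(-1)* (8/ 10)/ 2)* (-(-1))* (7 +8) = 6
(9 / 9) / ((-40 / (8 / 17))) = -1 / 85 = -0.01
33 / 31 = 1.06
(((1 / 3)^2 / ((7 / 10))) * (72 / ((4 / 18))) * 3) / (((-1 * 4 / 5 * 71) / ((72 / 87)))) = -32400 / 14413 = -2.25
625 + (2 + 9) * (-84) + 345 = 46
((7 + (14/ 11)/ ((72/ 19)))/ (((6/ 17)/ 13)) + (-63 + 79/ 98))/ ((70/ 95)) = 460130315/ 1629936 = 282.30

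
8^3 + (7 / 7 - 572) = -59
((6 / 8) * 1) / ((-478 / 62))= -93 / 956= -0.10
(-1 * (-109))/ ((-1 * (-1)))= 109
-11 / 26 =-0.42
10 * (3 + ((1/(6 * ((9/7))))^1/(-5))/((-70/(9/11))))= 9901/330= 30.00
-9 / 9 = -1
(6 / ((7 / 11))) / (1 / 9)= 594 / 7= 84.86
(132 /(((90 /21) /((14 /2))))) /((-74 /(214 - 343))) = 69531 /185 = 375.84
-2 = -2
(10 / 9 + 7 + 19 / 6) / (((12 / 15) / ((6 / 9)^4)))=2030 / 729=2.78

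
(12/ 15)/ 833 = 4/ 4165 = 0.00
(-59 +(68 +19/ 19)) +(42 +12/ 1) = 64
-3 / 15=-1 / 5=-0.20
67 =67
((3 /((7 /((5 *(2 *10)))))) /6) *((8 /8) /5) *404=4040 /7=577.14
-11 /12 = -0.92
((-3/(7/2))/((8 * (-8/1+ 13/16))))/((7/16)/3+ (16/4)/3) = 576/57155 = 0.01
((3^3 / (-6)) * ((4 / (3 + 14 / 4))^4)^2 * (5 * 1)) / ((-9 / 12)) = 503316480 / 815730721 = 0.62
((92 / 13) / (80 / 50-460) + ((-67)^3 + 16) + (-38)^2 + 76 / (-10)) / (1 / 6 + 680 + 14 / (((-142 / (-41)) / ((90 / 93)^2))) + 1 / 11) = -16733797753429504 / 38243352311905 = -437.56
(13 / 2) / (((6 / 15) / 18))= 585 / 2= 292.50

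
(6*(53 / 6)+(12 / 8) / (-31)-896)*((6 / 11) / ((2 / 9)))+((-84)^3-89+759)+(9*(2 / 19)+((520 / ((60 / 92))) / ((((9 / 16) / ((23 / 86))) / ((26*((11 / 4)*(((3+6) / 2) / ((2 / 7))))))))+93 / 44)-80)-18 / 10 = -2796137767601 / 16715820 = -167274.94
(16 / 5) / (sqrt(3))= 1.85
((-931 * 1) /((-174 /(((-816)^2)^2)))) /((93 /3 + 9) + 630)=3540676634.56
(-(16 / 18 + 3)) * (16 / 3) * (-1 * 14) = 7840 / 27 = 290.37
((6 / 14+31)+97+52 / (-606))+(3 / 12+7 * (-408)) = -23139323 / 8484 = -2727.41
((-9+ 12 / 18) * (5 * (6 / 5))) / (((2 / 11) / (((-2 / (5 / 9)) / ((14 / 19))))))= 9405 / 7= 1343.57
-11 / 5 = -2.20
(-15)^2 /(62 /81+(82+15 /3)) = 18225 /7109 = 2.56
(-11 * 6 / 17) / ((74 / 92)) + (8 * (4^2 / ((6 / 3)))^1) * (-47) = -1895068 / 629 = -3012.83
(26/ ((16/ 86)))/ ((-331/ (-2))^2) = 559/ 109561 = 0.01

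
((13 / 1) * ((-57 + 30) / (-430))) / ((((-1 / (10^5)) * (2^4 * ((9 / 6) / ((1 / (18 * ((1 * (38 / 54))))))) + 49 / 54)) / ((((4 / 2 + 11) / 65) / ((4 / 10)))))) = -18954000 / 141599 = -133.86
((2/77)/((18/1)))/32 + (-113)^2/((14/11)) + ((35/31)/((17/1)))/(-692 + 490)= 11842318194859/1180361952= 10032.79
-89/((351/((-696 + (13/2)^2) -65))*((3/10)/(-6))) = -1279375/351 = -3644.94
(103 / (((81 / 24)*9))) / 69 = 824 / 16767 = 0.05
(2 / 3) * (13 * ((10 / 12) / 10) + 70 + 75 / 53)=46109 / 954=48.33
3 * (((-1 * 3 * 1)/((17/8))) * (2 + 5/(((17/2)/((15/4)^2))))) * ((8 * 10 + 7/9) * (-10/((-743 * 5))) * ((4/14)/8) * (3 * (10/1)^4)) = -15234285000/1503089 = -10135.32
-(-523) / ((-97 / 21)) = -10983 / 97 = -113.23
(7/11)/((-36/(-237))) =553/132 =4.19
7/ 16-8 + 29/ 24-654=-31697/ 48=-660.35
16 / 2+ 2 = 10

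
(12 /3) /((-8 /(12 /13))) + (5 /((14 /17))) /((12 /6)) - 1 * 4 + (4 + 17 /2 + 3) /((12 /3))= 1783 /728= 2.45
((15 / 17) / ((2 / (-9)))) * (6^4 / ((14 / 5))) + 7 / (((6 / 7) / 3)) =-431569 / 238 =-1813.32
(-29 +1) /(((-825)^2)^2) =-0.00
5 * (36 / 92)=45 / 23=1.96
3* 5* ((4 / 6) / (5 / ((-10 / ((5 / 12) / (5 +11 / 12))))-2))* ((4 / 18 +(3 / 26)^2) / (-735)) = 101743 / 64616643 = 0.00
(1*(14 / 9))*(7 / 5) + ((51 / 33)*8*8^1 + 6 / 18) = 50203 / 495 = 101.42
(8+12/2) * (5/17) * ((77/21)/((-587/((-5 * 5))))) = 19250/29937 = 0.64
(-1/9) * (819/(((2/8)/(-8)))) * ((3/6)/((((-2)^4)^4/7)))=637/4096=0.16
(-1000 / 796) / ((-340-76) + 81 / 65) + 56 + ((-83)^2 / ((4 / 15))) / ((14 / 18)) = 33270.82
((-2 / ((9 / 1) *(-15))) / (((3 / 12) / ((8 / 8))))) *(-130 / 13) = -16 / 27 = -0.59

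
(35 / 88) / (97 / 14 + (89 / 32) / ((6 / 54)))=980 / 78749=0.01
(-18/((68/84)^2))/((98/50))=-4050/289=-14.01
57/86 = 0.66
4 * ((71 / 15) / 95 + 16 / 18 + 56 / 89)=2386228 / 380475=6.27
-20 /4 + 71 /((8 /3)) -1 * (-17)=309 /8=38.62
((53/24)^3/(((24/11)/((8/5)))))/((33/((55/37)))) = 1637647/4603392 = 0.36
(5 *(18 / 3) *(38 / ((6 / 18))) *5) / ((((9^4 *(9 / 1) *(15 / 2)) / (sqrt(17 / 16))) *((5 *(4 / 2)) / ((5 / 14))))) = 95 *sqrt(17) / 275562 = 0.00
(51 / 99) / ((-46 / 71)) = -1207 / 1518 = -0.80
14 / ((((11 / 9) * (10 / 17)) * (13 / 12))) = 12852 / 715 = 17.97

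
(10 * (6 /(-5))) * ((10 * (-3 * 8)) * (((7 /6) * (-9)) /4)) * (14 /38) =-52920 /19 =-2785.26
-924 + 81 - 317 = -1160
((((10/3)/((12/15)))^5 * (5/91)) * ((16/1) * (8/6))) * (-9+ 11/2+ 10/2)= 2208.12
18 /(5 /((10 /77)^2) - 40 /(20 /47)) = 0.09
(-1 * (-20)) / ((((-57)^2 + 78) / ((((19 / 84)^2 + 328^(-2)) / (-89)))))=-12139025 / 3512117953008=-0.00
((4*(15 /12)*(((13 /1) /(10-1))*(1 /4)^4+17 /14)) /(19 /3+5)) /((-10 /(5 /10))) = -19675 /731136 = -0.03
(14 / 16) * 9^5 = 413343 / 8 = 51667.88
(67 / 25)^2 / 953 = 4489 / 595625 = 0.01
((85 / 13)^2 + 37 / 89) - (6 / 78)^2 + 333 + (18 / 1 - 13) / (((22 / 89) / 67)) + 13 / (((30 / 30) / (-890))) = -3255616201 / 330902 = -9838.61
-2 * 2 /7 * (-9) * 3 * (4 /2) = 216 /7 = 30.86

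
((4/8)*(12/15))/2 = 1/5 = 0.20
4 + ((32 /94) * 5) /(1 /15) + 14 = 43.53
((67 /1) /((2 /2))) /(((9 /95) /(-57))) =-120935 /3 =-40311.67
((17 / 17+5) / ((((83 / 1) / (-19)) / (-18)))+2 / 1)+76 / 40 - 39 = -8613 / 830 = -10.38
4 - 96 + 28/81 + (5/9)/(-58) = -430637/4698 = -91.66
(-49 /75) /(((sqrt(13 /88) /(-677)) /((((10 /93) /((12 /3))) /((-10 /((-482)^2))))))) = -3853442026*sqrt(286) /90675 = -718694.43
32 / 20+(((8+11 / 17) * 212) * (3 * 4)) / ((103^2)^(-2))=210452139329176 / 85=2475907521519.72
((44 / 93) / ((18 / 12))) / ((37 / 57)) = 1672 / 3441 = 0.49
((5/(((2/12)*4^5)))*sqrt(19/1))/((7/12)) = 45*sqrt(19)/896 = 0.22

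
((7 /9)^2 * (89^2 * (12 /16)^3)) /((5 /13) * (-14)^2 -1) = 5045677 /185664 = 27.18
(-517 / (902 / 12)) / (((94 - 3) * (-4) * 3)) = 47 / 7462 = 0.01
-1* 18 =-18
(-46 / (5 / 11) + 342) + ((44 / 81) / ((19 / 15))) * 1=618752 / 2565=241.23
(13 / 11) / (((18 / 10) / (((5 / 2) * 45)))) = 1625 / 22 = 73.86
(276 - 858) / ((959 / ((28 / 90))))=-388 / 2055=-0.19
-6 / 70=-3 / 35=-0.09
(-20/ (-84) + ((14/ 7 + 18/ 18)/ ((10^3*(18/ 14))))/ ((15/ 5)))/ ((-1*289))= -15049/ 18207000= -0.00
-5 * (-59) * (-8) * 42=-99120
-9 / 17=-0.53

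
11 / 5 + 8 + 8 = 91 / 5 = 18.20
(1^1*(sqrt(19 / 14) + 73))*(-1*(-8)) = 4*sqrt(266) / 7 + 584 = 593.32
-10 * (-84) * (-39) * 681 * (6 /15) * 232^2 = -480315902976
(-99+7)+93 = 1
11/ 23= 0.48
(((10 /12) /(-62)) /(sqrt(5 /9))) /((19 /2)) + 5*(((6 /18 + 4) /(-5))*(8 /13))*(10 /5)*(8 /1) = -42.67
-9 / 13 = -0.69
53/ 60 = 0.88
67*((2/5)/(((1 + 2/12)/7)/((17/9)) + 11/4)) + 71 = 77627/965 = 80.44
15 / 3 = 5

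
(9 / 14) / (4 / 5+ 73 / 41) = 0.25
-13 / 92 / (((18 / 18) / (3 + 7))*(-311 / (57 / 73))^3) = 12037545 / 538279176254642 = 0.00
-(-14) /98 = 1 /7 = 0.14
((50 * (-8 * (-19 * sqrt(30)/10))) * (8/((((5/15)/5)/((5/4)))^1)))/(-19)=-6000 * sqrt(30)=-32863.35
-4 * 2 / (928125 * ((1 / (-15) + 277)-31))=-8 / 228256875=-0.00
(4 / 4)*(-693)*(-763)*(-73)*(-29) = 1119382803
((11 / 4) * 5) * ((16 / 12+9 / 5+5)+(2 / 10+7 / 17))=12265 / 102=120.25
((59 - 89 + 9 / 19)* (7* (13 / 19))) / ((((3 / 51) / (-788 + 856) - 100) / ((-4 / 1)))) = -7153328 / 1264583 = -5.66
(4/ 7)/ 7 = 4/ 49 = 0.08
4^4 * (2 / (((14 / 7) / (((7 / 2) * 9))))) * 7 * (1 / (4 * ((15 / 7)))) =32928 / 5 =6585.60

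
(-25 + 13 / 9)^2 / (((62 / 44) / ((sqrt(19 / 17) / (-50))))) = -494384*sqrt(323) / 1067175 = -8.33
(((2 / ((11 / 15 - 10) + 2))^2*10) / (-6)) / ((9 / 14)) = -7000 / 35643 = -0.20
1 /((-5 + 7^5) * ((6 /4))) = 1 /25203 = 0.00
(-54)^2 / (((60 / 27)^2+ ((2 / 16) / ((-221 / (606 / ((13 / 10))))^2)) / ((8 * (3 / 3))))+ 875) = 7798369013136 / 2353438091125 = 3.31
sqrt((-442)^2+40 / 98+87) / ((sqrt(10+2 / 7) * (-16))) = -sqrt(134079666) / 1344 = -8.62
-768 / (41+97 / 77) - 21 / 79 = -2370039 / 128533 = -18.44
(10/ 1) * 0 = 0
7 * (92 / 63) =92 / 9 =10.22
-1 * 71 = -71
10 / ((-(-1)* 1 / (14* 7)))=980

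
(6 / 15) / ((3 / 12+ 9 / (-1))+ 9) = 8 / 5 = 1.60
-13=-13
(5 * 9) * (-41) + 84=-1761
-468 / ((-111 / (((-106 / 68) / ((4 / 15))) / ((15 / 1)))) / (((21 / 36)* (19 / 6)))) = -91637 / 30192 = -3.04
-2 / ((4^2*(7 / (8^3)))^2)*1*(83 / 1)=-169984 / 49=-3469.06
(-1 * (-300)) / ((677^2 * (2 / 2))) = 0.00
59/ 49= 1.20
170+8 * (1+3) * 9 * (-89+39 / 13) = -24598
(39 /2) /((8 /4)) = 39 /4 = 9.75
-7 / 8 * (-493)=3451 / 8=431.38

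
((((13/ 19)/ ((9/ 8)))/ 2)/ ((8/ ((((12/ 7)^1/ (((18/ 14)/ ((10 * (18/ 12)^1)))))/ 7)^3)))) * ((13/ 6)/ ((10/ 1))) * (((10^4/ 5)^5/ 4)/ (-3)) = -270400000000000000000/ 527877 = -512240540883577.05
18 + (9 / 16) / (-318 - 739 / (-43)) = 3724893 / 206960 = 18.00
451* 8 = 3608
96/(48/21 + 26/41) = 13776/419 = 32.88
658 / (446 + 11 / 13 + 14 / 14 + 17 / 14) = 119756 / 81729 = 1.47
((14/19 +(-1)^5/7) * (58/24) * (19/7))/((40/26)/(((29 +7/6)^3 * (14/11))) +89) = 0.04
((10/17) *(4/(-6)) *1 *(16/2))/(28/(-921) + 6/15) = -122800/14467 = -8.49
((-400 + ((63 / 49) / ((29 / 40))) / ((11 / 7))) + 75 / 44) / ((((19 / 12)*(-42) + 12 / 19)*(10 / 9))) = 17332047 / 3193828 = 5.43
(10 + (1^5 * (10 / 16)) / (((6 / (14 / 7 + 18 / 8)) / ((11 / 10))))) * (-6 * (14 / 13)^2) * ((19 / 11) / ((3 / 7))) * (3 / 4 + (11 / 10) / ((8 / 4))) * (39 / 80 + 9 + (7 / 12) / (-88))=-1313746343581 / 362419200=-3624.94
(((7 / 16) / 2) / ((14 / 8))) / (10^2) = 1 / 800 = 0.00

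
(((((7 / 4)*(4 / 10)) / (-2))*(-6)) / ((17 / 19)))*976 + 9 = 195477 / 85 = 2299.73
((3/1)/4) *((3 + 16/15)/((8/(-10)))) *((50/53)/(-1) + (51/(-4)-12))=332267/3392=97.96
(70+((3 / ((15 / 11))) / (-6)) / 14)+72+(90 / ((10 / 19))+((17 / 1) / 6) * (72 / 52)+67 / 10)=1766839 / 5460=323.60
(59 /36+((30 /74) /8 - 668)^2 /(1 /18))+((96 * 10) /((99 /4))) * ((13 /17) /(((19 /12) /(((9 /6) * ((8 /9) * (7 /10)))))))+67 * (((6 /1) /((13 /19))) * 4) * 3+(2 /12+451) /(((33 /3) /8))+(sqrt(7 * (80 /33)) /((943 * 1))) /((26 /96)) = 64 * sqrt(1155) /134849+13307645345335583 /1655548128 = 8038211.12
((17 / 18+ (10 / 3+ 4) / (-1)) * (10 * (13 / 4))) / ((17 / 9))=-7475 / 68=-109.93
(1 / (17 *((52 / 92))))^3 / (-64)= -12167 / 690807104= -0.00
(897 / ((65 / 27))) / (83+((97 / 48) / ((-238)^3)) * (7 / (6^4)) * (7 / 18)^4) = 478173897648930816 / 106517534902985515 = 4.49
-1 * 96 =-96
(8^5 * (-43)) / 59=-1409024 / 59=-23881.76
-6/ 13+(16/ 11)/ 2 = 38/ 143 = 0.27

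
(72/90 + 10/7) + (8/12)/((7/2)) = 254/105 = 2.42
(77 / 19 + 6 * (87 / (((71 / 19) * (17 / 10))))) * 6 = 11864154 / 22933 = 517.34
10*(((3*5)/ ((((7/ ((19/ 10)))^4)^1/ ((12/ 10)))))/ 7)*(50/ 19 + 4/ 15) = 1214043/ 3001250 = 0.40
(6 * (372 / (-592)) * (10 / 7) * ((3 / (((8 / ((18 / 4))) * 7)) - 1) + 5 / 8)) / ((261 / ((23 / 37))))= 53475 / 31125584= 0.00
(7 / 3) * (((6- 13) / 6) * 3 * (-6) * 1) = 49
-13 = -13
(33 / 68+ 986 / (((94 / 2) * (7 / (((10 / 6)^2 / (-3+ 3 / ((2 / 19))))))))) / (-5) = -490339 / 3020220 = -0.16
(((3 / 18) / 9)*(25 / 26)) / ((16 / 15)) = 125 / 7488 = 0.02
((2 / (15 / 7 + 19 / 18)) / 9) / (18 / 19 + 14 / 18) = 4788 / 118885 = 0.04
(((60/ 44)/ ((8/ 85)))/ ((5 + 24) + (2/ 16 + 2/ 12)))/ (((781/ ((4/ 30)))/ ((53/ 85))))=318/ 6039473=0.00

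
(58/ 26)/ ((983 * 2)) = 29/ 25558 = 0.00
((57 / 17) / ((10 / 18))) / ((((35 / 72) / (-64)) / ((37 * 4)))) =-349857792 / 2975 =-117599.26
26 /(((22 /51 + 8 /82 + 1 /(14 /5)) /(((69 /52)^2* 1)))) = 69686757 /1348828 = 51.66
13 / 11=1.18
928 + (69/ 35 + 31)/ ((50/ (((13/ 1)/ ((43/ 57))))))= 35343557/ 37625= 939.36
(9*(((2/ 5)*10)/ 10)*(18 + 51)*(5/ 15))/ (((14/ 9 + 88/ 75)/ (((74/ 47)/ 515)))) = 137862/ 1486187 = 0.09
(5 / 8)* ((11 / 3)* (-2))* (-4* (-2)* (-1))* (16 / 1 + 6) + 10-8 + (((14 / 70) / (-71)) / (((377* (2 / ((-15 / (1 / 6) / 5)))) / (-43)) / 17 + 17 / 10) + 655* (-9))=-125253891931 / 24625569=-5086.33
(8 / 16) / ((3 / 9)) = 3 / 2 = 1.50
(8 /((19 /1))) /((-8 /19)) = -1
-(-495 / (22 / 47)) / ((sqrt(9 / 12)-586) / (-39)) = 82485 * sqrt(3) / 1373581 + 96672420 / 1373581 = 70.48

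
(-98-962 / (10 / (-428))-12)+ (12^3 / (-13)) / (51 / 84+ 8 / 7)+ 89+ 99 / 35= 3738232 / 91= 41079.47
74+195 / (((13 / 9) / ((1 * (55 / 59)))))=11791 / 59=199.85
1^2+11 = 12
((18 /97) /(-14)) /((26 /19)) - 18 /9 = -35479 /17654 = -2.01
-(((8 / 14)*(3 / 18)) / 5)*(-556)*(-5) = -1112 / 21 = -52.95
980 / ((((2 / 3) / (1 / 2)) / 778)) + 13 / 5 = 2859163 / 5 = 571832.60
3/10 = 0.30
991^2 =982081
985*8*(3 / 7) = 23640 / 7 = 3377.14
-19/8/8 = -19/64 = -0.30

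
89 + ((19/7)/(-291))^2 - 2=87.00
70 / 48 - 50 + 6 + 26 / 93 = -10481 / 248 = -42.26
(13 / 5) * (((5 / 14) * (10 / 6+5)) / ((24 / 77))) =715 / 36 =19.86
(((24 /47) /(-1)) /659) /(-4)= 6 /30973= 0.00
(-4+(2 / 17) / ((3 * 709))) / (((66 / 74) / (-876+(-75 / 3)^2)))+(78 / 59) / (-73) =1125.66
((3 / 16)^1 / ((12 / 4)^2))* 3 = 0.06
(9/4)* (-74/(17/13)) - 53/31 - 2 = -131.03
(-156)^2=24336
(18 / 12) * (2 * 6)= 18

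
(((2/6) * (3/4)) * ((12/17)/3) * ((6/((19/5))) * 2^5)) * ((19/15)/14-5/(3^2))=-9376/6783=-1.38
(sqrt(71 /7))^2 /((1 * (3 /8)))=568 /21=27.05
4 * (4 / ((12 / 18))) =24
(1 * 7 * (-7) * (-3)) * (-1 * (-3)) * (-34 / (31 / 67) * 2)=-2009196 / 31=-64812.77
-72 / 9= -8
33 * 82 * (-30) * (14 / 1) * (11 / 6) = -2083620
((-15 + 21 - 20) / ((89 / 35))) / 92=-245 / 4094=-0.06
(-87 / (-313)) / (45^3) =29 / 9507375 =0.00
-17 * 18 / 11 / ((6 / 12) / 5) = -3060 / 11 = -278.18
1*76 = 76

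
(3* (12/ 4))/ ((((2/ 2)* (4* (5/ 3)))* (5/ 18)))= 243/ 50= 4.86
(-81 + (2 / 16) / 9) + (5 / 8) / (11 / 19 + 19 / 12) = -2864423 / 35496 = -80.70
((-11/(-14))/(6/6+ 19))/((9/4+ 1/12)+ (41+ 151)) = 3/14840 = 0.00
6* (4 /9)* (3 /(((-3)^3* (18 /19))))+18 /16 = 1579 /1944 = 0.81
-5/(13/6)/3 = -0.77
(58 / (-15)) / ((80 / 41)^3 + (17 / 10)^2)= -79948360 / 213354507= -0.37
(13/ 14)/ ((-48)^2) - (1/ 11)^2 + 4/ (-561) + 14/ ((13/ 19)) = 17636326385/ 862557696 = 20.45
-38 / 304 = -1 / 8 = -0.12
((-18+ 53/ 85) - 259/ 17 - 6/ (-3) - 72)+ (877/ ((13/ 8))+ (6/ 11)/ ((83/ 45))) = 441253612/ 1008865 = 437.38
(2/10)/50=1/250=0.00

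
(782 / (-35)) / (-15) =782 / 525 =1.49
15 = 15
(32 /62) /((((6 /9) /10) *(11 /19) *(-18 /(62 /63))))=-1520 /2079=-0.73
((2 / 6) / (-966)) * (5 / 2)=-0.00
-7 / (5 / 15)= -21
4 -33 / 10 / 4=127 / 40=3.18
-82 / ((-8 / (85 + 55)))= 1435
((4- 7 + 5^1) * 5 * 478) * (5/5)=4780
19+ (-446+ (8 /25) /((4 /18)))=-10639 /25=-425.56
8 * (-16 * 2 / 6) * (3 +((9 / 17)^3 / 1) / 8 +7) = -6300304 / 14739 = -427.46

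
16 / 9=1.78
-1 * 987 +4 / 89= -87839 / 89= -986.96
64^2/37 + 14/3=12806/111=115.37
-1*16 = -16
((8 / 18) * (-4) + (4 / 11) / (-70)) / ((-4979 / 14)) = 12356 / 2464605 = 0.01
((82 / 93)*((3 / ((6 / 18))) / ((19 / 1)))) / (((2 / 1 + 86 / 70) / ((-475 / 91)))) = -30750 / 45539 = -0.68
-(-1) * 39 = 39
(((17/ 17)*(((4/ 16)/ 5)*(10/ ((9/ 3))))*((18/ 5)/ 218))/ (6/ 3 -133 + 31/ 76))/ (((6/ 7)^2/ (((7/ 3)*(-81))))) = 58653/ 10818250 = 0.01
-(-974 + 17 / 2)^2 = -3728761 / 4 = -932190.25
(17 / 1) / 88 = 17 / 88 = 0.19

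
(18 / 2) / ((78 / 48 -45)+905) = 72 / 6893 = 0.01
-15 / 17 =-0.88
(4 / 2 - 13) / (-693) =1 / 63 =0.02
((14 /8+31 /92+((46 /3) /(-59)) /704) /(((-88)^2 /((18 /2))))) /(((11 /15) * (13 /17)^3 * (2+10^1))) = 220352692785 /357577833586688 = 0.00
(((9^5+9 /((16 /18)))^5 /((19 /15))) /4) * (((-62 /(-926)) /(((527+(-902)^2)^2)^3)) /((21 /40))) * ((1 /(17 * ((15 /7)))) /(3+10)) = 422691559337585 /3222854593160893029751681990656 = 0.00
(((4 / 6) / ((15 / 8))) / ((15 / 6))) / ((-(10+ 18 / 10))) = -32 / 2655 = -0.01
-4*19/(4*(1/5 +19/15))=-285/22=-12.95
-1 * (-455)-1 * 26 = 429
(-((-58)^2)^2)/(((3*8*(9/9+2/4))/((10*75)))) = -707281000/3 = -235760333.33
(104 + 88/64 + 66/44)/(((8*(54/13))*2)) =1.61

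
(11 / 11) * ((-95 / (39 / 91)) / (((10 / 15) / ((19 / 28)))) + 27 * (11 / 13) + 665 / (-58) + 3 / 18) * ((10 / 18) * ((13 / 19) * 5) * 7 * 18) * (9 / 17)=-1016911875 / 37468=-27140.81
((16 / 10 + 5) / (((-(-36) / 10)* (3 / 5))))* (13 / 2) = 715 / 36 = 19.86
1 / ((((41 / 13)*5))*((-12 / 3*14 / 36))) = -117 / 2870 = -0.04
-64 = -64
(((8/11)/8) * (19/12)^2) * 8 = 361/198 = 1.82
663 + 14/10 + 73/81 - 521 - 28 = 47102/405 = 116.30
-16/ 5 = -3.20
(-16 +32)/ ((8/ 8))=16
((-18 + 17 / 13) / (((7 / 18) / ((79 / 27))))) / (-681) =4898 / 26559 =0.18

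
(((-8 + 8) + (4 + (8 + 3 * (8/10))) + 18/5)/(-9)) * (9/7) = -18/7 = -2.57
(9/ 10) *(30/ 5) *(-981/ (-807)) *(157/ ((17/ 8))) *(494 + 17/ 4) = 5525205858/ 22865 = 241644.69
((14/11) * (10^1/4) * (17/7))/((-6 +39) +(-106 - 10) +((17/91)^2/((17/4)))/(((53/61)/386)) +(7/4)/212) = -596894480/6128912779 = -0.10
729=729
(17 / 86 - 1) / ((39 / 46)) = -0.95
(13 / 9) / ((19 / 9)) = 13 / 19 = 0.68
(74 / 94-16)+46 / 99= -68623 / 4653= -14.75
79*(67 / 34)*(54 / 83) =142911 / 1411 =101.28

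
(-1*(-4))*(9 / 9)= 4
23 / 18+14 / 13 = 551 / 234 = 2.35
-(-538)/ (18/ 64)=17216/ 9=1912.89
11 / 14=0.79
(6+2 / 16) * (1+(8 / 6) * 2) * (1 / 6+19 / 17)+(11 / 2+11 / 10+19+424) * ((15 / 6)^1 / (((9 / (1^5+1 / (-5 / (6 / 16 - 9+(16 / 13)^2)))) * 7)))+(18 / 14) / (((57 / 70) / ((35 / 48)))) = 959078167 / 13100880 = 73.21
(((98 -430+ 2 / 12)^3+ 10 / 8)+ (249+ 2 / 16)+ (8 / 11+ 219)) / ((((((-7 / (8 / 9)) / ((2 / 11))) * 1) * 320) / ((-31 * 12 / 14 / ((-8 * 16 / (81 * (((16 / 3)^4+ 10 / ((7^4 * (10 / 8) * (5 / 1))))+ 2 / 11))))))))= 5824186882332229953811 / 162353361139200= 35873522.06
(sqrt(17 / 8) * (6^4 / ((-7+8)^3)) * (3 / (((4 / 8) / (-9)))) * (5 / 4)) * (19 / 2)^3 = -75003165 * sqrt(34) / 4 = -109334961.77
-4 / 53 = -0.08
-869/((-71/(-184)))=-2252.06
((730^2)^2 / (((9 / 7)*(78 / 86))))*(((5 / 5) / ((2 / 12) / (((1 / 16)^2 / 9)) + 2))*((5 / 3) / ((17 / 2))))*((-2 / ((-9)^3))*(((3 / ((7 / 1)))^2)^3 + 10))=3395977.69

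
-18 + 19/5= -71/5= -14.20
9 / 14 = 0.64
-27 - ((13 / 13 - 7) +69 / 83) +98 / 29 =-44414 / 2407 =-18.45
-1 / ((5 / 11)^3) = -1331 / 125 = -10.65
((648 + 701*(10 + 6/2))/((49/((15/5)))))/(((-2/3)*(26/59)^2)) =-4616.02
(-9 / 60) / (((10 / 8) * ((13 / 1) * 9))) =-1 / 975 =-0.00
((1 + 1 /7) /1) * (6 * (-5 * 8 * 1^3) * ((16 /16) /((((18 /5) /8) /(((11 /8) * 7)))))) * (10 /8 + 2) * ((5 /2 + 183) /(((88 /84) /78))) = -263335800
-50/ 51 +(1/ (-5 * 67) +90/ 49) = 714401/ 837165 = 0.85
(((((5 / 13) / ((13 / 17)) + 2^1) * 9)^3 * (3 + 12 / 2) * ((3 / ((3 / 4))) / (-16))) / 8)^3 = -122454125073175947022992206475831303 / 3684938775001739858051072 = -33230979549.48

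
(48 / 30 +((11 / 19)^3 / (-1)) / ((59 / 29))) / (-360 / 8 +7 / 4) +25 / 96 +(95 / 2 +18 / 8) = 1679416491113 / 33604710240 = 49.98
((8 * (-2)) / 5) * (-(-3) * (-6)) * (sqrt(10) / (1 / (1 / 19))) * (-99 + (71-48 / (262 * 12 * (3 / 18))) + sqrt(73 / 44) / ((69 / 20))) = -211968 * sqrt(10) / 2489 + 192 * sqrt(8030) / 4807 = -265.73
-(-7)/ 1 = 7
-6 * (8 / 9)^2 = -128 / 27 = -4.74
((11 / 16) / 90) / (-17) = -11 / 24480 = -0.00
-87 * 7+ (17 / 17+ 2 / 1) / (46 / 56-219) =-3720465 / 6109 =-609.01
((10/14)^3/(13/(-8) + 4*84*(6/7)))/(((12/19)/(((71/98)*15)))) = 843125/38504837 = 0.02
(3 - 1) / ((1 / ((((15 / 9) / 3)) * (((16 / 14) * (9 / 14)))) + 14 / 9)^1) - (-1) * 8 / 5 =7568 / 3605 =2.10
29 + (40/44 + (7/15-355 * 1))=-53563/165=-324.62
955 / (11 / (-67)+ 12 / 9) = 38391 / 47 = 816.83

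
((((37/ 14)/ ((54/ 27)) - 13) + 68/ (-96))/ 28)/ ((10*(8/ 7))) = -2081/ 53760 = -0.04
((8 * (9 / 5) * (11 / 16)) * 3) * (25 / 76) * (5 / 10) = 1485 / 304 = 4.88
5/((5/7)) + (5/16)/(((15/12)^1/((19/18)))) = 7.26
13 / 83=0.16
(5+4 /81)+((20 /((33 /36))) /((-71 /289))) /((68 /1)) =236809 /63261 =3.74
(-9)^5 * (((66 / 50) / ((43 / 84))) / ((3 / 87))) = -4746831012 / 1075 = -4415656.76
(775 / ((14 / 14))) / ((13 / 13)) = 775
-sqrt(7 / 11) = -sqrt(77) / 11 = -0.80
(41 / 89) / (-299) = -41 / 26611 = -0.00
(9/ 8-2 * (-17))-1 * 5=241/ 8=30.12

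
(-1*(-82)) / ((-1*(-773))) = 82 / 773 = 0.11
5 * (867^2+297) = 3759930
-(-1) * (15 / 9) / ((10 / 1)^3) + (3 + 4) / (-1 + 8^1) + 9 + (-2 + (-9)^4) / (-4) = -977849 / 600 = -1629.75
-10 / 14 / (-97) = 5 / 679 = 0.01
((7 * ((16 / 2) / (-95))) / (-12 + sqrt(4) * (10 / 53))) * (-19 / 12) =-53 / 660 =-0.08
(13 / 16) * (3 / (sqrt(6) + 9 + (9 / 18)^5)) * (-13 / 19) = -293046 / 1470163 + 32448 * sqrt(6) / 1470163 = -0.15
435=435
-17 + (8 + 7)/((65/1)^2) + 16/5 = -11658/845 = -13.80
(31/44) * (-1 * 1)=-31/44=-0.70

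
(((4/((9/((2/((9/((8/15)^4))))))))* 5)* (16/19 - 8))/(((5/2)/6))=-17825792/25970625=-0.69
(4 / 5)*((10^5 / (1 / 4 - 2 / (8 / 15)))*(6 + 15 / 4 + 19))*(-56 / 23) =1600000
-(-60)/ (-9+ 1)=-15/ 2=-7.50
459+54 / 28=6453 / 14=460.93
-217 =-217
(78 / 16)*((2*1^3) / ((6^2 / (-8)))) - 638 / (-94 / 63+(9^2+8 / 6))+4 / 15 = -9.79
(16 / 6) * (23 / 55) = 184 / 165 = 1.12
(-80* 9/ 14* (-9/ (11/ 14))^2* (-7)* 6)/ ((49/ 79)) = 55287360/ 121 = 456920.33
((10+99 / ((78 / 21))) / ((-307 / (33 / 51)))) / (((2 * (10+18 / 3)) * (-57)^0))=-10483 / 4342208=-0.00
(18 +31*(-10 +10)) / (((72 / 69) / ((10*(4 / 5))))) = 138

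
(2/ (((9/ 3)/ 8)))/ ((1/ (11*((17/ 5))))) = 199.47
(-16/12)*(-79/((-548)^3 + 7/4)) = -1264/1974799083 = -0.00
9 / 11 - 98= -1069 / 11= -97.18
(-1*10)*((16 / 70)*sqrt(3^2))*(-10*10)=4800 / 7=685.71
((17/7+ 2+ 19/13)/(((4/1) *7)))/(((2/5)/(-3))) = -1005/637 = -1.58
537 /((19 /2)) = 1074 /19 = 56.53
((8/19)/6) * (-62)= -248/57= -4.35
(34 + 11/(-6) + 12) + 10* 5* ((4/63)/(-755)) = 840235/19026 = 44.16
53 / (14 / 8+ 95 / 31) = 6572 / 597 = 11.01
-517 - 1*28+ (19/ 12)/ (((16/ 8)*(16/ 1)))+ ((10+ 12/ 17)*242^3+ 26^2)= 990487696835/ 6528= 151729120.23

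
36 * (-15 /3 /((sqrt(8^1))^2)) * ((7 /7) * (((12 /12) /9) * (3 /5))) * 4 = -6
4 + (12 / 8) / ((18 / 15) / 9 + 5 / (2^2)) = 422 / 83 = 5.08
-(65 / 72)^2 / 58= -4225 / 300672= -0.01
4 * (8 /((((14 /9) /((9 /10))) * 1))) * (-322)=-29808 /5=-5961.60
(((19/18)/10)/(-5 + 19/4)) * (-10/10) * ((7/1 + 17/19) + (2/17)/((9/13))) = 23444/6885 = 3.41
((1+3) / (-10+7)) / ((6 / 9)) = -2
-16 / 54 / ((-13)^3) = 8 / 59319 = 0.00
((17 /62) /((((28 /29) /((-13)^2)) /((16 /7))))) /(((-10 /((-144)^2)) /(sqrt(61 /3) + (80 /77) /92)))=-575887104*sqrt(183) /7595 - 6910645248 /2690149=-1028303.74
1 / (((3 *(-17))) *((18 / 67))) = -67 / 918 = -0.07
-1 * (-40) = 40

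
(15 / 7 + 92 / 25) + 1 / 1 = 1194 / 175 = 6.82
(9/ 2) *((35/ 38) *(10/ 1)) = 41.45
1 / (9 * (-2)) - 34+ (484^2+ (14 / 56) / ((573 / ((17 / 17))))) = 1610510093 / 6876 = 234221.94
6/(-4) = -3/2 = -1.50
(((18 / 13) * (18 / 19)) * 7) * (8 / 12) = 1512 / 247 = 6.12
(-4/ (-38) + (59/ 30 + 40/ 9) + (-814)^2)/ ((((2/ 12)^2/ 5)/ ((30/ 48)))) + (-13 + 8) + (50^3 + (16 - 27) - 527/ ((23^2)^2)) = 1588027798382407/ 21267916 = 74667767.09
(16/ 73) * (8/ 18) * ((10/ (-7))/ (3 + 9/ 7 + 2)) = -160/ 7227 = -0.02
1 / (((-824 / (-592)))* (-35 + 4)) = -74 / 3193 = -0.02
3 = 3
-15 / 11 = -1.36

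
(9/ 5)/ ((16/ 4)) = 0.45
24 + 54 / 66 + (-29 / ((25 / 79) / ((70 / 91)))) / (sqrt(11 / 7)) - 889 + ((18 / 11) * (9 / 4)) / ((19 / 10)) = -180209 / 209 - 4582 * sqrt(77) / 715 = -918.48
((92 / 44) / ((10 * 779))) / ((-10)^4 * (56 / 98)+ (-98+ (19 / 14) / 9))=1449 / 30320163995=0.00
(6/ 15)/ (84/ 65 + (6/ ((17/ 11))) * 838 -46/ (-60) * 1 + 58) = 2652/ 21968311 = 0.00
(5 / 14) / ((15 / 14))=1 / 3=0.33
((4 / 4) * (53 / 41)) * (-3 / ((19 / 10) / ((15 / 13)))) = -23850 / 10127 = -2.36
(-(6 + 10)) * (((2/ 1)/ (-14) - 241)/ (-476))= -6752/ 833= -8.11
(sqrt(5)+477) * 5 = 2396.18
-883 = -883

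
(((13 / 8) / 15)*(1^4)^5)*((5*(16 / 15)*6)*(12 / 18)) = 104 / 45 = 2.31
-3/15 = -1/5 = -0.20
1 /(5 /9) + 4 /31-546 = -84331 /155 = -544.07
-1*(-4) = 4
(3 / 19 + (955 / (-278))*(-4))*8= 293656 / 2641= 111.19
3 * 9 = 27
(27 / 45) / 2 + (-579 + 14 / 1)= -5647 / 10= -564.70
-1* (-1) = 1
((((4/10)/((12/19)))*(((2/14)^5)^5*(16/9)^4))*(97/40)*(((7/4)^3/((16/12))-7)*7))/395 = -3214192/5319653157211275179245281375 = -0.00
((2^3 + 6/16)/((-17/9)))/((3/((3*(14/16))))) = -4221/1088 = -3.88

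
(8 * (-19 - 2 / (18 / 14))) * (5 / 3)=-7400 / 27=-274.07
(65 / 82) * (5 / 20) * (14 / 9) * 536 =60970 / 369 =165.23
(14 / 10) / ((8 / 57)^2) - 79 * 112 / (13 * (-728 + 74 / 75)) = 8166727317 / 113414080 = 72.01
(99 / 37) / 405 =11 / 1665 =0.01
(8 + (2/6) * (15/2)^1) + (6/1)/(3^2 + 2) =243/22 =11.05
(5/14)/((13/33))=0.91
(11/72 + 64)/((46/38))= 87761/1656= 53.00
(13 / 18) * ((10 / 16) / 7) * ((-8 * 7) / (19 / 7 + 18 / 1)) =-91 / 522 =-0.17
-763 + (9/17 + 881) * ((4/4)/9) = -665.05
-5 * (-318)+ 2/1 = 1592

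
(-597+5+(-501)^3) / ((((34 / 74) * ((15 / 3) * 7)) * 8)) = -4652827441 / 4760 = -977484.76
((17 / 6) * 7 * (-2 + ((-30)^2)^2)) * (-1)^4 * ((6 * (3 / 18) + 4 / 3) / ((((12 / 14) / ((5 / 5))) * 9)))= 2361549169 / 486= 4859154.67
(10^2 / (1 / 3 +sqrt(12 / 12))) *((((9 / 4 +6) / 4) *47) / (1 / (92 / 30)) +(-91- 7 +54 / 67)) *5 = 40216275 / 536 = 75030.36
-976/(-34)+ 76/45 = 23252/765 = 30.39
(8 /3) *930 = 2480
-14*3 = -42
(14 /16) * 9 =63 /8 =7.88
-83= -83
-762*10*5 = -38100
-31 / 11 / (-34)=31 / 374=0.08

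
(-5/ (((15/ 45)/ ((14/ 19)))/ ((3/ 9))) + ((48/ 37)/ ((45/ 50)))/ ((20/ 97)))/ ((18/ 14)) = 48818/ 18981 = 2.57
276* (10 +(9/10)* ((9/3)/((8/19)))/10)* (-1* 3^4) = -237895.78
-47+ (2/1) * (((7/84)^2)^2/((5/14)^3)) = -7613657/162000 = -47.00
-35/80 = -7/16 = -0.44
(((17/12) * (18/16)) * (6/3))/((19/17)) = 867/304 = 2.85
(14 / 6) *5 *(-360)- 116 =-4316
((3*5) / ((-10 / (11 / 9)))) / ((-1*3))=11 / 18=0.61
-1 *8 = -8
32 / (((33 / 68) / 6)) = 4352 / 11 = 395.64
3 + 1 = 4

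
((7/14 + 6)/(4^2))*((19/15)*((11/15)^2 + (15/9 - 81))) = -40.55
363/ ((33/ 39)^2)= 507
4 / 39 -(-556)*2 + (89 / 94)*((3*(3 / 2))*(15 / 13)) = 8189981 / 7332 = 1117.02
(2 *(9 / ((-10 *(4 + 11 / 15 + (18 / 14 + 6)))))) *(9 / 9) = -189 / 1262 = -0.15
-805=-805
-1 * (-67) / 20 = 67 / 20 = 3.35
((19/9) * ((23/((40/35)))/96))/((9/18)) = 0.89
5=5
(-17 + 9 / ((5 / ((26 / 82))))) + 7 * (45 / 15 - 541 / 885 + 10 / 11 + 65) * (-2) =-388198042 / 399135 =-972.60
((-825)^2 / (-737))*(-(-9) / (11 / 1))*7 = -354375 / 67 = -5289.18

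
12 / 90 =2 / 15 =0.13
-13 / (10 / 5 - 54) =1 / 4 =0.25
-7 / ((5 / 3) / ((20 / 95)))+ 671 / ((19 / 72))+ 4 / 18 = 2542.07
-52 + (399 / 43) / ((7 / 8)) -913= -41039 / 43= -954.40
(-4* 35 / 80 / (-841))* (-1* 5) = -35 / 3364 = -0.01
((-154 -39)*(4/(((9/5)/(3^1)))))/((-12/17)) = 16405/9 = 1822.78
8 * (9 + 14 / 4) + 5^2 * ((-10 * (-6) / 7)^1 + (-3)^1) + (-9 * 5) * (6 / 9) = 1465 / 7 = 209.29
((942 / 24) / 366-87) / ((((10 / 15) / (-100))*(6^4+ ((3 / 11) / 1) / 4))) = 34983025 / 3478647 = 10.06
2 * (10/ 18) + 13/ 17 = 1.88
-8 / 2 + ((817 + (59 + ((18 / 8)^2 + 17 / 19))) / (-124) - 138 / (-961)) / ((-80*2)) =-739744883 / 186972160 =-3.96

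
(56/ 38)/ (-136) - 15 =-9697/ 646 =-15.01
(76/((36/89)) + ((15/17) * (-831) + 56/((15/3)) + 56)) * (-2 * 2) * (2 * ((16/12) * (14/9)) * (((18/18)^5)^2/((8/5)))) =20483792/4131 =4958.56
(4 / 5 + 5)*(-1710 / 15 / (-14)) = 1653 / 35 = 47.23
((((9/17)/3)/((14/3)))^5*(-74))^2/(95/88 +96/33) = 1944721714617/236898845668913994509216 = 0.00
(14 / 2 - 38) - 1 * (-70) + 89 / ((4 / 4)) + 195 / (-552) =23487 / 184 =127.65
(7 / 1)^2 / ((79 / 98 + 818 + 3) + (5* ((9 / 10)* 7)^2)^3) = 19208000 / 3063973756241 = 0.00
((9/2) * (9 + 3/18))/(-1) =-41.25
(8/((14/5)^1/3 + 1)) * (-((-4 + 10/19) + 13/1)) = -21720/551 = -39.42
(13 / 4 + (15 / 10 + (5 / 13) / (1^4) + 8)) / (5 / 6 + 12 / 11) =22539 / 3302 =6.83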